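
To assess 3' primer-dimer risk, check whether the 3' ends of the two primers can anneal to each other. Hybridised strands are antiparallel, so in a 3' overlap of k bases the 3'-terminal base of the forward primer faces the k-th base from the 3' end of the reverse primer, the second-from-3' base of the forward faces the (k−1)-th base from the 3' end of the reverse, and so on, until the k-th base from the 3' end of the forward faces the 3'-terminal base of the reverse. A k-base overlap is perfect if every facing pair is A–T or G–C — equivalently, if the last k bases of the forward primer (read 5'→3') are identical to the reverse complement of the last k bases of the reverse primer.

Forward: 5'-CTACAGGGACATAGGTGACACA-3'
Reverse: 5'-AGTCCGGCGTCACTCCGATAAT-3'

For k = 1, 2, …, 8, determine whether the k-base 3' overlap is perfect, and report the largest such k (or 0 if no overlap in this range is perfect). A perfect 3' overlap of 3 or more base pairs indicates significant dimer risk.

Longest perfect overlap: 1 complementary base pair; below the dimer-risk threshold (threshold 3).

Last 8 bases (5'→3') — forward …GTGACACA, reverse …CCGATAAT.
Reverse complement of the reverse primer's last 8 bases: ATTATCGG; its first k bases are the reverse complement of the reverse primer's last k bases, so a perfect k-base overlap needs the forward primer's last k bases to equal them.
Comparing (forward last k vs required): k=1: A vs A ✓; k=2: CA vs AT ✗; k=3: ACA vs ATT ✗; k=4: CACA vs ATTA ✗; k=5: ACACA vs ATTAT ✗; k=6: GACACA vs ATTATC ✗; k=7: TGACACA vs ATTATCG ✗; k=8: GTGACACA vs ATTATCGG ✗.
Only k = 1 is perfect, so the longest perfect 3' overlap is 1.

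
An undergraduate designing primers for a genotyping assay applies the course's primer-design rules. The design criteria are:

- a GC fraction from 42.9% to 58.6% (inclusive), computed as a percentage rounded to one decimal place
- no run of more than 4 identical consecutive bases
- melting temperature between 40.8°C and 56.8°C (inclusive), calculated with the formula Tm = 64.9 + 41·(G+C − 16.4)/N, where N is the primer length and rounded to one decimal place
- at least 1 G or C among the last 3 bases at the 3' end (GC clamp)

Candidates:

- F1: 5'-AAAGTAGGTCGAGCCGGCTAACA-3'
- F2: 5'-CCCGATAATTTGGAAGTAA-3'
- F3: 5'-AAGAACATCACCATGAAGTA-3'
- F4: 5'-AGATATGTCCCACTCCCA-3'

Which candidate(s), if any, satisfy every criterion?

F1 (23 nt, A=8 T=3 G=7 C=5): GC 12/23 = 52.2% ✓; longest run = 3 ✓; Tm = 64.9 + 41·(12 − 16.4)/23 = 57.1°C, outside 40.8–56.8°C ✗; 3' end ACA has 1 G/C ✓ — fails.
F2 (19 nt, A=7 T=5 G=4 C=3): GC 7/19 = 36.8%, outside 42.9–58.6% ✗; longest run = 3 ✓; Tm = 64.9 + 41·(7 − 16.4)/19 = 44.6°C ✓; 3' end TAA has 0 G/C, need ≥1 ✗ — fails.
F3 (20 nt, A=10 T=3 G=3 C=4): GC 7/20 = 35.0%, outside 42.9–58.6% ✗; longest run = 2 ✓; Tm = 64.9 + 41·(7 − 16.4)/20 = 45.6°C ✓; 3' end GTA has 1 G/C ✓ — fails.
F4 (18 nt, A=5 T=4 G=2 C=7): GC 9/18 = 50.0% ✓; longest run = 3 ✓; Tm = 64.9 + 41·(9 − 16.4)/18 = 48.0°C ✓; 3' end CCA has 2 G/C ✓ — passes.

F4 only.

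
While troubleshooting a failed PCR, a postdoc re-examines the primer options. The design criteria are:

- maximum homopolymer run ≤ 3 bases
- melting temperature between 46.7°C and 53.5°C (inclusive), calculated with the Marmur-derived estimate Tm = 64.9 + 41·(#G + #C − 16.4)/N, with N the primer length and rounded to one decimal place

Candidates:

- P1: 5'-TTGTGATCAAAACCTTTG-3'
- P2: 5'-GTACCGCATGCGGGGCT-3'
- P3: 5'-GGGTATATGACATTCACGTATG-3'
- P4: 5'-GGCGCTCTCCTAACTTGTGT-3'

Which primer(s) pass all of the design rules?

P1 (18 nt, A=5 T=7 G=3 C=3): longest run = 4, exceeds 3 ✗; Tm = 64.9 + 41·(6 − 16.4)/18 = 41.2°C, outside 46.7–53.5°C ✗ — fails.
P2 (17 nt, A=2 T=3 G=7 C=5): longest run = 4, exceeds 3 ✗; Tm = 64.9 + 41·(12 − 16.4)/17 = 54.3°C, outside 46.7–53.5°C ✗ — fails.
P3 (22 nt, A=6 T=7 G=6 C=3): longest run = 3 ✓; Tm = 64.9 + 41·(9 − 16.4)/22 = 51.1°C ✓ — passes.
P4 (20 nt, A=2 T=7 G=5 C=6): longest run = 2 ✓; Tm = 64.9 + 41·(11 − 16.4)/20 = 53.8°C, outside 46.7–53.5°C ✗ — fails.

P3 only.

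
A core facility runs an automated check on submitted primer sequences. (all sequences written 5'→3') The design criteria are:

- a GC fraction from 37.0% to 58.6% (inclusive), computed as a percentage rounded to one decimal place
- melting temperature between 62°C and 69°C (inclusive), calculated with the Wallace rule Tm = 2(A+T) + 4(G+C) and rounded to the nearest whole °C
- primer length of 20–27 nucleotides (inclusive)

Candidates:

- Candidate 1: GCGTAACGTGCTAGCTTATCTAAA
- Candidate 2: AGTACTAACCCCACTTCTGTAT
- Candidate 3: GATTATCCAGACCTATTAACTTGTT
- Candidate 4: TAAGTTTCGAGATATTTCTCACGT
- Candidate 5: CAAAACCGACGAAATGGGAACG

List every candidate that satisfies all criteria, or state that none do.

Candidate 1 (24 nt, A=7 T=7 G=5 C=5): GC 10/24 = 41.7% ✓; Tm = 2·14 + 4·10 = 68°C ✓; length 24 ✓ — passes.
Candidate 2 (22 nt, A=6 T=7 G=2 C=7): GC 9/22 = 40.9% ✓; Tm = 2·13 + 4·9 = 62°C ✓; length 22 ✓ — passes.
Candidate 3 (25 nt, A=7 T=10 G=3 C=5): GC 8/25 = 32.0%, outside 37.0–58.6% ✗; Tm = 2·17 + 4·8 = 66°C ✓; length 25 ✓ — fails.
Candidate 4 (24 nt, A=6 T=10 G=4 C=4): GC 8/24 = 33.3%, outside 37.0–58.6% ✗; Tm = 2·16 + 4·8 = 64°C ✓; length 24 ✓ — fails.
Candidate 5 (22 nt, A=10 T=1 G=6 C=5): GC 11/22 = 50.0% ✓; Tm = 2·11 + 4·11 = 66°C ✓; length 22 ✓ — passes.

Candidate 1, Candidate 2 and Candidate 5.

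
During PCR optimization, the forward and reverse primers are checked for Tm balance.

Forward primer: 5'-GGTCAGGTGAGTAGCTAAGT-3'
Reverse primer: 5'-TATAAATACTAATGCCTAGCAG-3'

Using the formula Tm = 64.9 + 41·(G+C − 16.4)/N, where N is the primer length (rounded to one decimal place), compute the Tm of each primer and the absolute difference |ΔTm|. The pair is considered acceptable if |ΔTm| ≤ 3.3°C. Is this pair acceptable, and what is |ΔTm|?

Forward: G+C = 10, N = 20 → Tm = 64.9 + 41·(10 − 16.4)/20 = 51.8°C.
Reverse: G+C = 7, N = 22 → Tm = 64.9 + 41·(7 − 16.4)/22 = 47.4°C.
|ΔTm| = |51.8 − 47.4| = 4.4°C, > 3.3°C.

|ΔTm| = 4.4°C; the pair is not acceptable.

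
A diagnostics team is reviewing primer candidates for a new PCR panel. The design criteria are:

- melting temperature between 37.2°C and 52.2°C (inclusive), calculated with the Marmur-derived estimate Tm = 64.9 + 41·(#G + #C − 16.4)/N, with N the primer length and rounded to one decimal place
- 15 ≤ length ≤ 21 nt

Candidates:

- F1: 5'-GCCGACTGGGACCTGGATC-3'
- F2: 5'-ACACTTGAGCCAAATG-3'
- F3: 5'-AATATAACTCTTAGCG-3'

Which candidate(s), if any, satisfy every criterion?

F2 only.

F1 (19 nt, A=3 T=3 G=7 C=6): Tm = 64.9 + 41·(13 − 16.4)/19 = 57.6°C, outside 37.2–52.2°C ✗; length 19 ✓ — fails.
F2 (16 nt, A=6 T=3 G=3 C=4): Tm = 64.9 + 41·(7 − 16.4)/16 = 40.8°C ✓; length 16 ✓ — passes.
F3 (16 nt, A=6 T=5 G=2 C=3): Tm = 64.9 + 41·(5 − 16.4)/16 = 35.7°C, outside 37.2–52.2°C ✗; length 16 ✓ — fails.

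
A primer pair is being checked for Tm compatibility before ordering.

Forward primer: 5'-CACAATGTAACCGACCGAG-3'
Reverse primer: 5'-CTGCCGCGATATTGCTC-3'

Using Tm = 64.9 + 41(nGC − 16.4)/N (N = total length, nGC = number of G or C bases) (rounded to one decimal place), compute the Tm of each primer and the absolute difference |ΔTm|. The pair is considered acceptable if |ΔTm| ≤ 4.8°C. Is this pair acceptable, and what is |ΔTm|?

|ΔTm| = 1.6°C; the pair is acceptable.

Forward: G+C = 10, N = 19 → Tm = 64.9 + 41·(10 − 16.4)/19 = 51.1°C.
Reverse: G+C = 10, N = 17 → Tm = 64.9 + 41·(10 − 16.4)/17 = 49.5°C.
|ΔTm| = |51.1 − 49.5| = 1.6°C, ≤ 4.8°C.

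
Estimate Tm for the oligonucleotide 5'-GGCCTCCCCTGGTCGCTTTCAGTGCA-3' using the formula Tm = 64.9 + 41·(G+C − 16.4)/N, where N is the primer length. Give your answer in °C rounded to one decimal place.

Base counts: A=2, T=7, G=7, C=10; G+C = 17, N = 26.
Tm = 64.9 + 41·(17 − 16.4)/26 = 64.9 + 24.60/26 = 65.8°C.

65.8°C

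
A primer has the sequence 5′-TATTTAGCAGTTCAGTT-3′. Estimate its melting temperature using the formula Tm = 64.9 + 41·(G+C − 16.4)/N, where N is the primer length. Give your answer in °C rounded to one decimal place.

37.4°C

Base counts: A=4, T=8, G=3, C=2; G+C = 5, N = 17.
Tm = 64.9 + 41·(5 − 16.4)/17 = 64.9 + -467.40/17 = 37.4°C.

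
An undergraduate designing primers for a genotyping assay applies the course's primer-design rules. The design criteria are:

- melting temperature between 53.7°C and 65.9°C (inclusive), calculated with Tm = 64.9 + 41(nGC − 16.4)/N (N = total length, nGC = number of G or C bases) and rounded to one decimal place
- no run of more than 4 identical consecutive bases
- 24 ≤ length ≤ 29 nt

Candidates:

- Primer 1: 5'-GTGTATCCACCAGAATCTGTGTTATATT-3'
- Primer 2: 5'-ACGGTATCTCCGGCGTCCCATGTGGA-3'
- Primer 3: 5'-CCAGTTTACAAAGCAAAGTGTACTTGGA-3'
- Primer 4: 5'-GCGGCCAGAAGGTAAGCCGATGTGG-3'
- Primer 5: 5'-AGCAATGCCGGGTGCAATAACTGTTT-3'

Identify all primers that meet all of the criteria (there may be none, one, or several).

Primer 1 (28 nt, A=7 T=11 G=5 C=5): Tm = 64.9 + 41·(10 − 16.4)/28 = 55.5°C ✓; longest run = 2 ✓; length 28 ✓ — passes.
Primer 2 (26 nt, A=4 T=6 G=8 C=8): Tm = 64.9 + 41·(16 − 16.4)/26 = 64.3°C ✓; longest run = 3 ✓; length 26 ✓ — passes.
Primer 3 (28 nt, A=10 T=7 G=6 C=5): Tm = 64.9 + 41·(11 − 16.4)/28 = 57.0°C ✓; longest run = 3 ✓; length 28 ✓ — passes.
Primer 4 (25 nt, A=6 T=3 G=11 C=5): Tm = 64.9 + 41·(16 − 16.4)/25 = 64.2°C ✓; longest run = 2 ✓; length 25 ✓ — passes.
Primer 5 (26 nt, A=7 T=7 G=7 C=5): Tm = 64.9 + 41·(12 − 16.4)/26 = 58.0°C ✓; longest run = 3 ✓; length 26 ✓ — passes.

Primer 1, Primer 2, Primer 3, Primer 4 and Primer 5.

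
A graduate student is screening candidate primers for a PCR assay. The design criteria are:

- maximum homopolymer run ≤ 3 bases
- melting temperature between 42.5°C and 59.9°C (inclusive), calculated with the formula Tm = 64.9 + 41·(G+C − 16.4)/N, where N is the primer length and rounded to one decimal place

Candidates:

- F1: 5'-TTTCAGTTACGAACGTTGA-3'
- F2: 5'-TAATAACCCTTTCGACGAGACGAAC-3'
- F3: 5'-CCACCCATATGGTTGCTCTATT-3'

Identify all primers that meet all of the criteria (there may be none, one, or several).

F1 (19 nt, A=5 T=7 G=4 C=3): longest run = 3 ✓; Tm = 64.9 + 41·(7 − 16.4)/19 = 44.6°C ✓ — passes.
F2 (25 nt, A=9 T=5 G=4 C=7): longest run = 3 ✓; Tm = 64.9 + 41·(11 − 16.4)/25 = 56.0°C ✓ — passes.
F3 (22 nt, A=4 T=8 G=3 C=7): longest run = 3 ✓; Tm = 64.9 + 41·(10 − 16.4)/22 = 53.0°C ✓ — passes.

F1, F2 and F3.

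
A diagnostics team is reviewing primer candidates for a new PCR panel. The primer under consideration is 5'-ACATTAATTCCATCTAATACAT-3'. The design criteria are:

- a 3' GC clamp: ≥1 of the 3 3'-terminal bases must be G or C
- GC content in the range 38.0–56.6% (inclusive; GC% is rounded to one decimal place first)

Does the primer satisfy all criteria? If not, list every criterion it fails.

Fails: GC content.

Base counts: A=9, T=8, G=0, C=5 (length 22).
GC clamp: 3' end CAT has 1 G/C ✓
GC content: GC 5/22 = 22.7%, outside 38.0–56.6% ✗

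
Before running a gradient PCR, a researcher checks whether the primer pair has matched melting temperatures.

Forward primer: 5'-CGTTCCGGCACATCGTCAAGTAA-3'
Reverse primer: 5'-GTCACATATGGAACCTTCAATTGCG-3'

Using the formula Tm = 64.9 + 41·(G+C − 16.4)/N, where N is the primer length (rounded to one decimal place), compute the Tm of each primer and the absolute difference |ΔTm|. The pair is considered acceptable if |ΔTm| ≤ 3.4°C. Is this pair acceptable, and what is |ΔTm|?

|ΔTm| = 1.1°C; the pair is acceptable.

Forward: G+C = 12, N = 23 → Tm = 64.9 + 41·(12 − 16.4)/23 = 57.1°C.
Reverse: G+C = 11, N = 25 → Tm = 64.9 + 41·(11 − 16.4)/25 = 56.0°C.
|ΔTm| = |57.1 − 56.0| = 1.1°C, ≤ 3.4°C.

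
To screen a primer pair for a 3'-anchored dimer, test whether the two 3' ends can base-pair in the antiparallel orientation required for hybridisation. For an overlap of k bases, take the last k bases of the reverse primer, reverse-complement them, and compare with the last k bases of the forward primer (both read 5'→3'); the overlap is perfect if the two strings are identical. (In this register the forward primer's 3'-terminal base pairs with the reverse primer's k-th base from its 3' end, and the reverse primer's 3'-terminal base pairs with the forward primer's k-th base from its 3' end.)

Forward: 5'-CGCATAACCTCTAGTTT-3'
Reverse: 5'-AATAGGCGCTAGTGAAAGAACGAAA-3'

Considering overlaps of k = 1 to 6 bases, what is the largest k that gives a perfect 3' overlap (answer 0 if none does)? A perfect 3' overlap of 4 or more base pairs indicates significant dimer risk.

Longest perfect overlap: 3 complementary base pairs; below the dimer-risk threshold (threshold 4).

Last 6 bases (5'→3') — forward …TAGTTT, reverse …ACGAAA.
Reverse complement of the reverse primer's last 6 bases: TTTCGT; its first k bases are the reverse complement of the reverse primer's last k bases, so a perfect k-base overlap needs the forward primer's last k bases to equal them.
Comparing (forward last k vs required): k=1: T vs T ✓; k=2: TT vs TT ✓; k=3: TTT vs TTT ✓; k=4: GTTT vs TTTC ✗; k=5: AGTTT vs TTTCG ✗; k=6: TAGTTT vs TTTCGT ✗.
Perfect overlaps at k = 1, 2, 3; the largest is 3.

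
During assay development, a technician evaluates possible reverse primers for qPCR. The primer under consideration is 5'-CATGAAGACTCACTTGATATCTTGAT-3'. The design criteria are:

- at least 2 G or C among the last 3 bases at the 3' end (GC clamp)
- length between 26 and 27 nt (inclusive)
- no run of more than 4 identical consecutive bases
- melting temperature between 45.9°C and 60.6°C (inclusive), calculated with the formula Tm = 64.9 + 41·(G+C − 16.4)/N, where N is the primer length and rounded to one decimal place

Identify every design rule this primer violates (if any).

Base counts: A=8, T=9, G=4, C=5 (length 26).
GC clamp: 3' end GAT has 1 G/C, need ≥2 ✗
length: length 26 ✓
homopolymer run: longest run = 2 ✓
Tm: Tm = 64.9 + 41·(9 − 16.4)/26 = 53.2°C ✓

Fails: GC clamp.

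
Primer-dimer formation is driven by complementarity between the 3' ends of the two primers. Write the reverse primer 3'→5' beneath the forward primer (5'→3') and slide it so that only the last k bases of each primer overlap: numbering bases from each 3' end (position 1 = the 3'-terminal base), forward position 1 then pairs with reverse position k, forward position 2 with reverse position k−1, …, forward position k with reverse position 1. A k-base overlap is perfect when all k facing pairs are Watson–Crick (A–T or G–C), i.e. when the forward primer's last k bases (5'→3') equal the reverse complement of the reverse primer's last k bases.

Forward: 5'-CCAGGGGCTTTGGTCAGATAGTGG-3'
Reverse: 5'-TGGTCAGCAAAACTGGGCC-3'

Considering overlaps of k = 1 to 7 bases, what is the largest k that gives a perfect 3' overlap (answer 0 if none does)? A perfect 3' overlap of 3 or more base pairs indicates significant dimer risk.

Longest perfect overlap: 2 complementary base pairs; below the dimer-risk threshold (threshold 3).

Last 7 bases (5'→3') — forward …ATAGTGG, reverse …CTGGGCC.
Reverse complement of the reverse primer's last 7 bases: GGCCCAG; its first k bases are the reverse complement of the reverse primer's last k bases, so a perfect k-base overlap needs the forward primer's last k bases to equal them.
Comparing (forward last k vs required): k=1: G vs G ✓; k=2: GG vs GG ✓; k=3: TGG vs GGC ✗; k=4: GTGG vs GGCC ✗; k=5: AGTGG vs GGCCC ✗; k=6: TAGTGG vs GGCCCA ✗; k=7: ATAGTGG vs GGCCCAG ✗.
Perfect overlaps at k = 1, 2; the largest is 2.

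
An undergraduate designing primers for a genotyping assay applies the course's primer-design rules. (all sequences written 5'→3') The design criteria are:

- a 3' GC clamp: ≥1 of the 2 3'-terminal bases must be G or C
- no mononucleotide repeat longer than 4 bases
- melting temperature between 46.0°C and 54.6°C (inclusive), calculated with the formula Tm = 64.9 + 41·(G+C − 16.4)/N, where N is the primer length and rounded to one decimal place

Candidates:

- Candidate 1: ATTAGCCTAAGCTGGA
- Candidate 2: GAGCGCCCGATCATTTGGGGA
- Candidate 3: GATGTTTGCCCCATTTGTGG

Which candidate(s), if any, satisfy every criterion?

Candidate 1 (16 nt, A=5 T=4 G=4 C=3): 3' end GA has 1 G/C ✓; longest run = 2 ✓; Tm = 64.9 + 41·(7 − 16.4)/16 = 40.8°C, outside 46.0–54.6°C ✗ — fails.
Candidate 2 (21 nt, A=4 T=4 G=8 C=5): 3' end GA has 1 G/C ✓; longest run = 4 ✓; Tm = 64.9 + 41·(13 − 16.4)/21 = 58.3°C, outside 46.0–54.6°C ✗ — fails.
Candidate 3 (20 nt, A=2 T=8 G=6 C=4): 3' end GG has 2 G/C ✓; longest run = 4 ✓; Tm = 64.9 + 41·(10 − 16.4)/20 = 51.8°C ✓ — passes.

Candidate 3 only.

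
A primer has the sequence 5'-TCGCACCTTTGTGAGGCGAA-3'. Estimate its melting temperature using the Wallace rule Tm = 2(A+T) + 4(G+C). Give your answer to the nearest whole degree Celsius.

62°C

Base counts: A=4, T=5, G=6, C=5 (length 20).
Tm = 2·(4+5) + 4·(6+5) = 2·9 + 4·11 = 18 + 44 = 62°C.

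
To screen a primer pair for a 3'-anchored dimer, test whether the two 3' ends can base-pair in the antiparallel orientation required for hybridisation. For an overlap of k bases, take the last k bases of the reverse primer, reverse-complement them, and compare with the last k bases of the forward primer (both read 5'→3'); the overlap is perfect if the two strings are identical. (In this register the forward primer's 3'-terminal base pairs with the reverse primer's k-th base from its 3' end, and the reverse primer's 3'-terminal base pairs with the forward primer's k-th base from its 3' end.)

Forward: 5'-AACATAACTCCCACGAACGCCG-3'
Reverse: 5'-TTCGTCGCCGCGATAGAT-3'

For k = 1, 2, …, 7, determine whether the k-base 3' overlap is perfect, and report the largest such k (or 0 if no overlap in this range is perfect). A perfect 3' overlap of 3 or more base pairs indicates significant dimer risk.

Longest perfect overlap: 0 complementary base pairs; below the dimer-risk threshold (threshold 3).

Last 7 bases (5'→3') — forward …AACGCCG, reverse …GATAGAT.
Reverse complement of the reverse primer's last 7 bases: ATCTATC; its first k bases are the reverse complement of the reverse primer's last k bases, so a perfect k-base overlap needs the forward primer's last k bases to equal them.
Comparing (forward last k vs required): k=1: G vs A ✗; k=2: CG vs AT ✗; k=3: CCG vs ATC ✗; k=4: GCCG vs ATCT ✗; k=5: CGCCG vs ATCTA ✗; k=6: ACGCCG vs ATCTAT ✗; k=7: AACGCCG vs ATCTATC ✗.
No overlap length from 1 to 7 is perfect, so the longest perfect 3' overlap is 0.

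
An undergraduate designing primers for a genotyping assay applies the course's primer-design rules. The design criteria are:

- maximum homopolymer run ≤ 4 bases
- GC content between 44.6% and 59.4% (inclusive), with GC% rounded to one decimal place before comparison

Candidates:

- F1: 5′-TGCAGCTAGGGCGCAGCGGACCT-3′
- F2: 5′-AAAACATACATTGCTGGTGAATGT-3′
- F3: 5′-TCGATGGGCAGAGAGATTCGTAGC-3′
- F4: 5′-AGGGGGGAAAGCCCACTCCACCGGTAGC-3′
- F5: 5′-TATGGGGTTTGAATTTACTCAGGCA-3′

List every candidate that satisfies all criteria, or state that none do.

F1 (23 nt, A=4 T=3 G=9 C=7): longest run = 3 ✓; GC 16/23 = 69.6%, outside 44.6–59.4% ✗ — fails.
F2 (24 nt, A=9 T=7 G=5 C=3): longest run = 4 ✓; GC 8/24 = 33.3%, outside 44.6–59.4% ✗ — fails.
F3 (24 nt, A=6 T=5 G=9 C=4): longest run = 3 ✓; GC 13/24 = 54.2% ✓ — passes.
F4 (28 nt, A=7 T=2 G=10 C=9): longest run = 6, exceeds 4 ✗; GC 19/28 = 67.9%, outside 44.6–59.4% ✗ — fails.
F5 (25 nt, A=6 T=9 G=7 C=3): longest run = 4 ✓; GC 10/25 = 40.0%, outside 44.6–59.4% ✗ — fails.

F3 only.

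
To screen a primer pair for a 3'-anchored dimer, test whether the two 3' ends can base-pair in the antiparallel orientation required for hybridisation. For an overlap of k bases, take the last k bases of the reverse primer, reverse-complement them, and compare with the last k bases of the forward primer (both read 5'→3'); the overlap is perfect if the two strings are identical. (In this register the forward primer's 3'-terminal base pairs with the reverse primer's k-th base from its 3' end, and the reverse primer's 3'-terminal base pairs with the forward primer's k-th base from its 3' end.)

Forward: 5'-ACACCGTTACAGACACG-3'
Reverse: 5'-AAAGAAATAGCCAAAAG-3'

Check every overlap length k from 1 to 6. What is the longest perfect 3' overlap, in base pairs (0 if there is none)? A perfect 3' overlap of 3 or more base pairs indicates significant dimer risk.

Longest perfect overlap: 0 complementary base pairs; below the dimer-risk threshold (threshold 3).

Last 6 bases (5'→3') — forward …GACACG, reverse …CAAAAG.
Reverse complement of the reverse primer's last 6 bases: CTTTTG; its first k bases are the reverse complement of the reverse primer's last k bases, so a perfect k-base overlap needs the forward primer's last k bases to equal them.
Comparing (forward last k vs required): k=1: G vs C ✗; k=2: CG vs CT ✗; k=3: ACG vs CTT ✗; k=4: CACG vs CTTT ✗; k=5: ACACG vs CTTTT ✗; k=6: GACACG vs CTTTTG ✗.
No overlap length from 1 to 6 is perfect, so the longest perfect 3' overlap is 0.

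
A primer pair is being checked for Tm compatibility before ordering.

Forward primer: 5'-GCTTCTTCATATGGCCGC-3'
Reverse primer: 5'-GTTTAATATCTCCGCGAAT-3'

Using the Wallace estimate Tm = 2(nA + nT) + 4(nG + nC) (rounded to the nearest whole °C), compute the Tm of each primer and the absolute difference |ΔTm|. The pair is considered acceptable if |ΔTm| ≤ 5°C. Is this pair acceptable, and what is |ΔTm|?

Forward: A=2 T=6 G=4 C=6 → Tm = 2·8 + 4·10 = 56°C.
Reverse: A=5 T=7 G=3 C=4 → Tm = 2·12 + 4·7 = 52°C.
|ΔTm| = |56 − 52| = 4°C, ≤ 5°C.

|ΔTm| = 4°C; the pair is acceptable.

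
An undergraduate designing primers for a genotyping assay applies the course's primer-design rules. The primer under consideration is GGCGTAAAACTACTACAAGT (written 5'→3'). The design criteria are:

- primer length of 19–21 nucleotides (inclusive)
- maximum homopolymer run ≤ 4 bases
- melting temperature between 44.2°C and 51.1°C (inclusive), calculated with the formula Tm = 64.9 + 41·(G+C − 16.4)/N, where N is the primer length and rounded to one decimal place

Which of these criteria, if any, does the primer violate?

Meets all criteria.

Base counts: A=8, T=4, G=4, C=4 (length 20).
length: length 20 ✓
homopolymer run: longest run = 4 ✓
Tm: Tm = 64.9 + 41·(8 − 16.4)/20 = 47.7°C ✓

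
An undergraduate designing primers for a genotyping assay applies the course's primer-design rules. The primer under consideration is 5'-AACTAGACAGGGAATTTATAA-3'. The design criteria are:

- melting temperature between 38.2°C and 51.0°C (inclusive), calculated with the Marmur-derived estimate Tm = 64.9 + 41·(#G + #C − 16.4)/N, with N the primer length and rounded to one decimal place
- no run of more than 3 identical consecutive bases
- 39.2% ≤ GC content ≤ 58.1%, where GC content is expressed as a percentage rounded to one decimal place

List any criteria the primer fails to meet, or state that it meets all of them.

Fails: GC content.

Base counts: A=10, T=5, G=4, C=2 (length 21).
Tm: Tm = 64.9 + 41·(6 − 16.4)/21 = 44.6°C ✓
homopolymer run: longest run = 3 ✓
GC content: GC 6/21 = 28.6%, outside 39.2–58.1% ✗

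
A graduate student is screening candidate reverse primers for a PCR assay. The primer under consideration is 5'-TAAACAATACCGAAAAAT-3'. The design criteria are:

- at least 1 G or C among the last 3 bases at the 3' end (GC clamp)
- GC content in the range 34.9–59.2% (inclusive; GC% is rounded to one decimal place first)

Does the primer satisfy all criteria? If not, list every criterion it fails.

Fails: GC clamp, GC content.

Base counts: A=11, T=3, G=1, C=3 (length 18).
GC clamp: 3' end AAT has 0 G/C, need ≥1 ✗
GC content: GC 4/18 = 22.2%, outside 34.9–59.2% ✗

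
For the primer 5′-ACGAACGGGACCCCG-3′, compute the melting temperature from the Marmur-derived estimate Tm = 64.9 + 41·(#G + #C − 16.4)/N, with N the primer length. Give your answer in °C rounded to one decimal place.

50.1°C

Base counts: A=4, T=0, G=5, C=6; G+C = 11, N = 15.
Tm = 64.9 + 41·(11 − 16.4)/15 = 64.9 + -221.40/15 = 50.1°C.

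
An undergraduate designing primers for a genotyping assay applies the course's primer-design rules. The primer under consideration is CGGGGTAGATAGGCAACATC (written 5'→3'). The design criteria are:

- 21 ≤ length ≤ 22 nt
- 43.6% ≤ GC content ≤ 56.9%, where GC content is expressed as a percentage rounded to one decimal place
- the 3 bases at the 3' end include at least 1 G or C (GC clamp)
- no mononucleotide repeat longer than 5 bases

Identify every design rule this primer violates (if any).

Base counts: A=6, T=3, G=7, C=4 (length 20).
length: length 20, outside 21–22 ✗
GC content: GC 11/20 = 55.0% ✓
GC clamp: 3' end ATC has 1 G/C ✓
homopolymer run: longest run = 4 ✓

Fails: length.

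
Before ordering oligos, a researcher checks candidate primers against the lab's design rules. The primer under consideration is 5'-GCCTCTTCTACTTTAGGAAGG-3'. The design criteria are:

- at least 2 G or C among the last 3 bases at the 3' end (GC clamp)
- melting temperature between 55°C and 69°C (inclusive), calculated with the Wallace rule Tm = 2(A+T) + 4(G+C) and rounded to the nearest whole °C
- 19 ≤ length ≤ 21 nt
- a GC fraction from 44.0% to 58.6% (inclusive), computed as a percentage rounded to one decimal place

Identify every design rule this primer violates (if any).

Meets all criteria.

Base counts: A=4, T=7, G=5, C=5 (length 21).
GC clamp: 3' end AGG has 2 G/C ✓
Tm: Tm = 2·11 + 4·10 = 62°C ✓
length: length 21 ✓
GC content: GC 10/21 = 47.6% ✓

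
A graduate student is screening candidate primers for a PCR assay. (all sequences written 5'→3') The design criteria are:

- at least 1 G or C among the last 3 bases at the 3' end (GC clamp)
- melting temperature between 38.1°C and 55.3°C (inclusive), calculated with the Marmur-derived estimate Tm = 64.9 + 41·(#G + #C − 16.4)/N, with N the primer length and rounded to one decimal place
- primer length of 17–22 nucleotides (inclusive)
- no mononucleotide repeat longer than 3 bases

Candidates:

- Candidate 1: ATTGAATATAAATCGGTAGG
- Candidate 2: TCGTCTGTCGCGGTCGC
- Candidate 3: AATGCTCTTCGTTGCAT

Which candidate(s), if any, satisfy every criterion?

Candidate 1, Candidate 2 and Candidate 3.

Candidate 1 (20 nt, A=8 T=6 G=5 C=1): 3' end AGG has 2 G/C ✓; Tm = 64.9 + 41·(6 − 16.4)/20 = 43.6°C ✓; length 20 ✓; longest run = 3 ✓ — passes.
Candidate 2 (17 nt, A=0 T=5 G=6 C=6): 3' end CGC has 3 G/C ✓; Tm = 64.9 + 41·(12 − 16.4)/17 = 54.3°C ✓; length 17 ✓; longest run = 2 ✓ — passes.
Candidate 3 (17 nt, A=3 T=7 G=3 C=4): 3' end CAT has 1 G/C ✓; Tm = 64.9 + 41·(7 − 16.4)/17 = 42.2°C ✓; length 17 ✓; longest run = 2 ✓ — passes.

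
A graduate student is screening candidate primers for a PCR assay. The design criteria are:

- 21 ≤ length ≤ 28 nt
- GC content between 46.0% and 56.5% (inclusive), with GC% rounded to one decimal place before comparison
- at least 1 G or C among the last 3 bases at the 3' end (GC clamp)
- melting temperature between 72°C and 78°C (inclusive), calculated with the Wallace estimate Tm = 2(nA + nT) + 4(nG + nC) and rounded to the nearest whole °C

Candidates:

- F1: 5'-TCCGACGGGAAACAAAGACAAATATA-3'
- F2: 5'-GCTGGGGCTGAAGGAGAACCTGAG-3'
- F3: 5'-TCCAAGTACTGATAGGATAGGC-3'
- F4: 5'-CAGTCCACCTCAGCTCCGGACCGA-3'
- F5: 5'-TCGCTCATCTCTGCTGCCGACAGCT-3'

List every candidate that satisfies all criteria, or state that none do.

None of the candidates satisfy all criteria.

F1 (26 nt, A=13 T=3 G=5 C=5): length 26 ✓; GC 10/26 = 38.5%, outside 46.0–56.5% ✗; 3' end ATA has 0 G/C, need ≥1 ✗; Tm = 2·16 + 4·10 = 72°C ✓ — fails.
F2 (24 nt, A=6 T=3 G=11 C=4): length 24 ✓; GC 15/24 = 62.5%, outside 46.0–56.5% ✗; 3' end GAG has 2 G/C ✓; Tm = 2·9 + 4·15 = 78°C ✓ — fails.
F3 (22 nt, A=7 T=5 G=6 C=4): length 22 ✓; GC 10/22 = 45.5%, outside 46.0–56.5% ✗; 3' end GGC has 3 G/C ✓; Tm = 2·12 + 4·10 = 64°C, outside 72–78°C ✗ — fails.
F4 (24 nt, A=5 T=3 G=5 C=11): length 24 ✓; GC 16/24 = 66.7%, outside 46.0–56.5% ✗; 3' end CGA has 2 G/C ✓; Tm = 2·8 + 4·16 = 80°C, outside 72–78°C ✗ — fails.
F5 (25 nt, A=3 T=7 G=5 C=10): length 25 ✓; GC 15/25 = 60.0%, outside 46.0–56.5% ✗; 3' end GCT has 2 G/C ✓; Tm = 2·10 + 4·15 = 80°C, outside 72–78°C ✗ — fails.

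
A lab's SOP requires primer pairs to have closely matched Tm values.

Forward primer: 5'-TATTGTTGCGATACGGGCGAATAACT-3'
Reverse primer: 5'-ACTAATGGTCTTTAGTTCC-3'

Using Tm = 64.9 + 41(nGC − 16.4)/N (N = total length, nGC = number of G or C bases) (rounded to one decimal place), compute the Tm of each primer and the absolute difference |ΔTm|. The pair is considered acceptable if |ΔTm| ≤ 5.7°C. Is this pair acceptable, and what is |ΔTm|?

|ΔTm| = 11.8°C; the pair is not acceptable.

Forward: G+C = 11, N = 26 → Tm = 64.9 + 41·(11 − 16.4)/26 = 56.4°C.
Reverse: G+C = 7, N = 19 → Tm = 64.9 + 41·(7 − 16.4)/19 = 44.6°C.
|ΔTm| = |56.4 − 44.6| = 11.8°C, > 5.7°C.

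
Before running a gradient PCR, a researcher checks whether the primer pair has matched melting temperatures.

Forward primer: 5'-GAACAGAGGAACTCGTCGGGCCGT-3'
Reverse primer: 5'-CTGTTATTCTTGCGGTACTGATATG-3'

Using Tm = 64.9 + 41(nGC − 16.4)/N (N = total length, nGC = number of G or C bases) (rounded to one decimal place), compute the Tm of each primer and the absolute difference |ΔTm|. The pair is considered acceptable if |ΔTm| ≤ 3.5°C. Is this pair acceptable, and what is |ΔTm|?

|ΔTm| = 8.1°C; the pair is not acceptable.

Forward: G+C = 15, N = 24 → Tm = 64.9 + 41·(15 − 16.4)/24 = 62.5°C.
Reverse: G+C = 10, N = 25 → Tm = 64.9 + 41·(10 − 16.4)/25 = 54.4°C.
|ΔTm| = |62.5 − 54.4| = 8.1°C, > 3.5°C.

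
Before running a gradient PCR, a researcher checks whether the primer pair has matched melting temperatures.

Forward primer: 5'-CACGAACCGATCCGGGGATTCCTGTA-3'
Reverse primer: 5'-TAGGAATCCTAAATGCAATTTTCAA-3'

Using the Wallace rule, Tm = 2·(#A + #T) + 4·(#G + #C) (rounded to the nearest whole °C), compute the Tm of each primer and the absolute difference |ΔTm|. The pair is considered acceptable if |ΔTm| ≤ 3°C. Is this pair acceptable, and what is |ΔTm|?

|ΔTm| = 18°C; the pair is not acceptable.

Forward: A=6 T=5 G=7 C=8 → Tm = 2·11 + 4·15 = 82°C.
Reverse: A=10 T=8 G=3 C=4 → Tm = 2·18 + 4·7 = 64°C.
|ΔTm| = |82 − 64| = 18°C, > 3°C.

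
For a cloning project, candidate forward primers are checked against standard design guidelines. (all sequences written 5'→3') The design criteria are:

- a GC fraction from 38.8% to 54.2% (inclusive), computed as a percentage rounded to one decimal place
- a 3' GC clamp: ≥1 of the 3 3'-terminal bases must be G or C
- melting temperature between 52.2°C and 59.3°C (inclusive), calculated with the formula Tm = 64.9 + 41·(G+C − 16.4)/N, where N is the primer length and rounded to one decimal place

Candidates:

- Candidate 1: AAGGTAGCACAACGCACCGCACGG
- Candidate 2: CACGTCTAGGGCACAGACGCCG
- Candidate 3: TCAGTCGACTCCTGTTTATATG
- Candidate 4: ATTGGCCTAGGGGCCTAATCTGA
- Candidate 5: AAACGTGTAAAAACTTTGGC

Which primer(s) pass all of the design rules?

Candidate 4 only.

Candidate 1 (24 nt, A=8 T=1 G=7 C=8): GC 15/24 = 62.5%, outside 38.8–54.2% ✗; 3' end CGG has 3 G/C ✓; Tm = 64.9 + 41·(15 − 16.4)/24 = 62.5°C, outside 52.2–59.3°C ✗ — fails.
Candidate 2 (22 nt, A=5 T=2 G=7 C=8): GC 15/22 = 68.2%, outside 38.8–54.2% ✗; 3' end CCG has 3 G/C ✓; Tm = 64.9 + 41·(15 − 16.4)/22 = 62.3°C, outside 52.2–59.3°C ✗ — fails.
Candidate 3 (22 nt, A=4 T=9 G=4 C=5): GC 9/22 = 40.9% ✓; 3' end ATG has 1 G/C ✓; Tm = 64.9 + 41·(9 − 16.4)/22 = 51.1°C, outside 52.2–59.3°C ✗ — fails.
Candidate 4 (23 nt, A=5 T=6 G=7 C=5): GC 12/23 = 52.2% ✓; 3' end TGA has 1 G/C ✓; Tm = 64.9 + 41·(12 − 16.4)/23 = 57.1°C ✓ — passes.
Candidate 5 (20 nt, A=8 T=5 G=4 C=3): GC 7/20 = 35.0%, outside 38.8–54.2% ✗; 3' end GGC has 3 G/C ✓; Tm = 64.9 + 41·(7 − 16.4)/20 = 45.6°C, outside 52.2–59.3°C ✗ — fails.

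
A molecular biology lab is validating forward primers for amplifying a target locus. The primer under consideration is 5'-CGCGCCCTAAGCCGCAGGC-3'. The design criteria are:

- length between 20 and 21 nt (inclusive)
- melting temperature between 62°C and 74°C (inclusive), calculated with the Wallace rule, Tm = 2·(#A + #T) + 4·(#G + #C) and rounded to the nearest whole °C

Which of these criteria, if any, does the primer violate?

Fails: length.

Base counts: A=3, T=1, G=6, C=9 (length 19).
length: length 19, outside 20–21 ✗
Tm: Tm = 2·4 + 4·15 = 68°C ✓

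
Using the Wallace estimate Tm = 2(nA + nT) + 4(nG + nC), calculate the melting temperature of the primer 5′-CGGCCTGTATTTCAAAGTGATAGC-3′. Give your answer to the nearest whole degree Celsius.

70°C

Base counts: A=6, T=7, G=6, C=5 (length 24).
Tm = 2·(6+7) + 4·(6+5) = 2·13 + 4·11 = 26 + 44 = 70°C.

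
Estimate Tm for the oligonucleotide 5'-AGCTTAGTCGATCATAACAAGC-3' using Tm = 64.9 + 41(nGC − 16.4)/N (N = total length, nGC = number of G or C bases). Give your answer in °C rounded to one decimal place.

51.1°C

Base counts: A=8, T=5, G=4, C=5; G+C = 9, N = 22.
Tm = 64.9 + 41·(9 − 16.4)/22 = 64.9 + -303.40/22 = 51.1°C.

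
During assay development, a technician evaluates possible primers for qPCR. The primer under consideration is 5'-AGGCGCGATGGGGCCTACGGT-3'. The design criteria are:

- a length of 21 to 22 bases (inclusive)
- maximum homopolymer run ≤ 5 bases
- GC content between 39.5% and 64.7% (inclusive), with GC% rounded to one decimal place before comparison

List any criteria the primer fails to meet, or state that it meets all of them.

Base counts: A=3, T=3, G=10, C=5 (length 21).
length: length 21 ✓
homopolymer run: longest run = 4 ✓
GC content: GC 15/21 = 71.4%, outside 39.5–64.7% ✗

Fails: GC content.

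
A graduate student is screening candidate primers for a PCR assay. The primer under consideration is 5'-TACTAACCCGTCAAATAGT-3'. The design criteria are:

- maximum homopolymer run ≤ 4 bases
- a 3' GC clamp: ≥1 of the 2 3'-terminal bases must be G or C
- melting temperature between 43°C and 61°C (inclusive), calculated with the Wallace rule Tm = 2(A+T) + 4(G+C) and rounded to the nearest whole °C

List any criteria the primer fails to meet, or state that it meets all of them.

Base counts: A=7, T=5, G=2, C=5 (length 19).
homopolymer run: longest run = 3 ✓
GC clamp: 3' end GT has 1 G/C ✓
Tm: Tm = 2·12 + 4·7 = 52°C ✓

Meets all criteria.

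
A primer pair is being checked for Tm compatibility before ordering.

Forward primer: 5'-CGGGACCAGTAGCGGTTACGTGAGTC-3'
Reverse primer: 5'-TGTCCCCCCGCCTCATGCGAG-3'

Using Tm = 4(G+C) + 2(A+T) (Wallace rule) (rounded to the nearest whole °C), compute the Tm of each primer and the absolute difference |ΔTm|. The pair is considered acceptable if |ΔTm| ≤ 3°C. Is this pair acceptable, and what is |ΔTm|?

Forward: A=5 T=5 G=10 C=6 → Tm = 2·10 + 4·16 = 84°C.
Reverse: A=2 T=4 G=5 C=10 → Tm = 2·6 + 4·15 = 72°C.
|ΔTm| = |84 − 72| = 12°C, > 3°C.

|ΔTm| = 12°C; the pair is not acceptable.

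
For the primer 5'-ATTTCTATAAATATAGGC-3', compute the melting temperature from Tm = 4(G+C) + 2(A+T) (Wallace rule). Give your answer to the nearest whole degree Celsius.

Base counts: A=7, T=7, G=2, C=2 (length 18).
Tm = 2·(7+7) + 4·(2+2) = 2·14 + 4·4 = 28 + 16 = 44°C.

44°C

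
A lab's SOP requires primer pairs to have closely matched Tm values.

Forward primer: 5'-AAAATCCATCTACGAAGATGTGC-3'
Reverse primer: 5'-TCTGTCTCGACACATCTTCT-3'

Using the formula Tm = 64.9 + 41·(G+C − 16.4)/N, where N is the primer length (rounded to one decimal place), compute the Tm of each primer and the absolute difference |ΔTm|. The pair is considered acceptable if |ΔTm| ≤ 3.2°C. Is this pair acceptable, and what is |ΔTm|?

Forward: G+C = 9, N = 23 → Tm = 64.9 + 41·(9 − 16.4)/23 = 51.7°C.
Reverse: G+C = 9, N = 20 → Tm = 64.9 + 41·(9 − 16.4)/20 = 49.7°C.
|ΔTm| = |51.7 − 49.7| = 2.0°C, ≤ 3.2°C.

|ΔTm| = 2.0°C; the pair is acceptable.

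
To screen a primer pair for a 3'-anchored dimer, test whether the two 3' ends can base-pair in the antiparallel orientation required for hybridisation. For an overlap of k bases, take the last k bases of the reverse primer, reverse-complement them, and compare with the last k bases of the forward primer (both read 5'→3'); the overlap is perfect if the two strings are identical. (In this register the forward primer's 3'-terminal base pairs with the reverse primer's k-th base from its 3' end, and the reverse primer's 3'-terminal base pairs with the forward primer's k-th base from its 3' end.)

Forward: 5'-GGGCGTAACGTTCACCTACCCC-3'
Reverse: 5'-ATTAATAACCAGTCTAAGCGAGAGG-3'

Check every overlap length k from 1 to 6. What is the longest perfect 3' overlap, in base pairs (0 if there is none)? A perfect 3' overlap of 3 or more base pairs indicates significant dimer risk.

Longest perfect overlap: 2 complementary base pairs; below the dimer-risk threshold (threshold 3).

Last 6 bases (5'→3') — forward …TACCCC, reverse …GAGAGG.
Reverse complement of the reverse primer's last 6 bases: CCTCTC; its first k bases are the reverse complement of the reverse primer's last k bases, so a perfect k-base overlap needs the forward primer's last k bases to equal them.
Comparing (forward last k vs required): k=1: C vs C ✓; k=2: CC vs CC ✓; k=3: CCC vs CCT ✗; k=4: CCCC vs CCTC ✗; k=5: ACCCC vs CCTCT ✗; k=6: TACCCC vs CCTCTC ✗.
Perfect overlaps at k = 1, 2; the largest is 2.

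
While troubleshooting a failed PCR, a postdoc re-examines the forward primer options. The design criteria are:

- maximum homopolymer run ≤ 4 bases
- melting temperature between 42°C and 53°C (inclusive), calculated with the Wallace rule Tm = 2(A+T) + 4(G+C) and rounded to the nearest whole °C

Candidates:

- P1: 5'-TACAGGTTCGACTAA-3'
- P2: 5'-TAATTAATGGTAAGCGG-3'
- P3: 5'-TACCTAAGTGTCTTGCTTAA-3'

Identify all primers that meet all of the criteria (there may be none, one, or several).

P1 (15 nt, A=5 T=4 G=3 C=3): longest run = 2 ✓; Tm = 2·9 + 4·6 = 42°C ✓ — passes.
P2 (17 nt, A=6 T=5 G=5 C=1): longest run = 2 ✓; Tm = 2·11 + 4·6 = 46°C ✓ — passes.
P3 (20 nt, A=5 T=8 G=3 C=4): longest run = 2 ✓; Tm = 2·13 + 4·7 = 54°C, outside 42–53°C ✗ — fails.

P1 and P2.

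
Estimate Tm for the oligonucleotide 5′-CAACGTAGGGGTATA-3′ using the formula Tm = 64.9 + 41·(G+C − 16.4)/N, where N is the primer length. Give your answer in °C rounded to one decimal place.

Base counts: A=5, T=3, G=5, C=2; G+C = 7, N = 15.
Tm = 64.9 + 41·(7 − 16.4)/15 = 64.9 + -385.40/15 = 39.2°C.

39.2°C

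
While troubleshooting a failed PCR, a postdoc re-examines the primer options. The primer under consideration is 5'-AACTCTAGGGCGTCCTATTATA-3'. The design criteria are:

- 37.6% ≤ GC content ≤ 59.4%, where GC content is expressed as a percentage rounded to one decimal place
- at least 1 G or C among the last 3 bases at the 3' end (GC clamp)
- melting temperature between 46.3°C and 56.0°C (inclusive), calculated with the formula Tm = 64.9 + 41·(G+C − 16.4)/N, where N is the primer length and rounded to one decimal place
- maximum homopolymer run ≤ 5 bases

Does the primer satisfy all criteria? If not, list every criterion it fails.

Base counts: A=6, T=7, G=4, C=5 (length 22).
GC content: GC 9/22 = 40.9% ✓
GC clamp: 3' end ATA has 0 G/C, need ≥1 ✗
Tm: Tm = 64.9 + 41·(9 − 16.4)/22 = 51.1°C ✓
homopolymer run: longest run = 3 ✓

Fails: GC clamp.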